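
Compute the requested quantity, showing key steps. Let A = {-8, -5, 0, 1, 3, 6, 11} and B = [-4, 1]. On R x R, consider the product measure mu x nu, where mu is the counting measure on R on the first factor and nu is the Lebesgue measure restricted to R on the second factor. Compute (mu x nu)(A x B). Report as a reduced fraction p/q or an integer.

For a measurable rectangle A x B, the product measure satisfies
  (mu x nu)(A x B) = mu(A) * nu(B).
  mu(A) = 7.
  nu(B) = 5.
  (mu x nu)(A x B) = 7 * 5 = 35.

35


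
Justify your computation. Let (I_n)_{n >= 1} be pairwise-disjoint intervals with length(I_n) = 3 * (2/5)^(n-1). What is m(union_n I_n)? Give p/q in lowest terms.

By countable additivity of the Lebesgue measure on pairwise disjoint measurable sets,
  m(union_{n >= 1} I_n) = sum_{n >= 1} m(I_n) = sum_{n >= 1} a * r^(n-1),
  with a = 3 and r = 2/5.
Since 0 < r = 2/5 < 1, the geometric series converges:
  sum_{n >= 1} a * r^(n-1) = a / (1 - r).
  = 3 / (1 - 2/5)
  = 3 / (3/5)
  = 5.

5


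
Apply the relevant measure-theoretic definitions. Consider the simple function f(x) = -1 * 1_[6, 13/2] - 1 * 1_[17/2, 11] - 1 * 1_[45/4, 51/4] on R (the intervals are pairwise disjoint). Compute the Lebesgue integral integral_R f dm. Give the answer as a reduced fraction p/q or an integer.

For a simple function f = sum_i c_i * 1_{A_i} with disjoint A_i,
  integral f dm = sum_i c_i * m(A_i).
Lengths of the A_i:
  m(A_1) = 13/2 - 6 = 1/2.
  m(A_2) = 11 - 17/2 = 5/2.
  m(A_3) = 51/4 - 45/4 = 3/2.
Contributions c_i * m(A_i):
  (-1) * (1/2) = -1/2.
  (-1) * (5/2) = -5/2.
  (-1) * (3/2) = -3/2.
Total: -1/2 - 5/2 - 3/2 = -9/2.

-9/2


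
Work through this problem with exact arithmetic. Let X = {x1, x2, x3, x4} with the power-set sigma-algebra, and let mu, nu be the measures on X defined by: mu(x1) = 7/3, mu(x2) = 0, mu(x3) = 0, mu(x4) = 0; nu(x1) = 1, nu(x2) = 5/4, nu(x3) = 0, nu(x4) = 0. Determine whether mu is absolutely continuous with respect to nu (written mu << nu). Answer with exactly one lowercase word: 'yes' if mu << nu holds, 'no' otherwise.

mu << nu means: every nu-null measurable set is also mu-null; equivalently, for every atom x, if nu({x}) = 0 then mu({x}) = 0.
Checking each atom:
  x1: nu = 1 > 0 -> no constraint.
  x2: nu = 5/4 > 0 -> no constraint.
  x3: nu = 0, mu = 0 -> consistent with mu << nu.
  x4: nu = 0, mu = 0 -> consistent with mu << nu.
No atom violates the condition. Therefore mu << nu.

yes


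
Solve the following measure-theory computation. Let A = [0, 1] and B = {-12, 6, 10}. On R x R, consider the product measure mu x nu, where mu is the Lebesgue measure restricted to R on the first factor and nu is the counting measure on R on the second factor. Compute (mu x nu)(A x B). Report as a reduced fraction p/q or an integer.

For a measurable rectangle A x B, the product measure satisfies
  (mu x nu)(A x B) = mu(A) * nu(B).
  mu(A) = 1.
  nu(B) = 3.
  (mu x nu)(A x B) = 1 * 3 = 3.

3


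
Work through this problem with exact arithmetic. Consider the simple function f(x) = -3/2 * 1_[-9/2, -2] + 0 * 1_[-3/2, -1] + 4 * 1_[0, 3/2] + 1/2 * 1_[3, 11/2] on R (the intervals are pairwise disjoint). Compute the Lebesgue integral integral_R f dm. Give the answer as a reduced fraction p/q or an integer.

For a simple function f = sum_i c_i * 1_{A_i} with disjoint A_i,
  integral f dm = sum_i c_i * m(A_i).
Lengths of the A_i:
  m(A_1) = -2 - (-9/2) = 5/2.
  m(A_2) = -1 - (-3/2) = 1/2.
  m(A_3) = 3/2 - 0 = 3/2.
  m(A_4) = 11/2 - 3 = 5/2.
Contributions c_i * m(A_i):
  (-3/2) * (5/2) = -15/4.
  (0) * (1/2) = 0.
  (4) * (3/2) = 6.
  (1/2) * (5/2) = 5/4.
Total: -15/4 + 0 + 6 + 5/4 = 7/2.

7/2


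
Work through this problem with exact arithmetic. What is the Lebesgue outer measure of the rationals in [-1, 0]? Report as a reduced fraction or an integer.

The set Q cap [-1, 0] is countable (a subset of the countable set Q). Lebesgue outer measure of any countable set is 0: each singleton {q} has m*({q}) = 0, and by countable subadditivity m*(union_k {q_k}) <= sum_k m*({q_k}) = sum_k 0 = 0. The reverse inequality m*(E) >= 0 is automatic. So m*(Q cap [-1, 0]) = 0.

0


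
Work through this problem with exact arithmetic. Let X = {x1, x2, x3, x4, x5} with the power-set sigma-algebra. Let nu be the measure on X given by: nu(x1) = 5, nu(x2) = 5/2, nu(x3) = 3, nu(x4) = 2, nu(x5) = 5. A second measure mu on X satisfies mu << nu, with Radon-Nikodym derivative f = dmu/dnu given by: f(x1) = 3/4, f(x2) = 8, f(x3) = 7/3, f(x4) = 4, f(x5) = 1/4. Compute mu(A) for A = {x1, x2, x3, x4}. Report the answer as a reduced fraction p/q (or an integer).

By the defining property of the Radon-Nikodym derivative, for every measurable set A,
  mu(A) = integral_A f dnu.
Since nu is a discrete measure concentrated on the atoms of X, the integral over A reduces to the sum
  mu(A) = sum_{x in A} f(x) * nu({x}).
Computing each term:
  x1: f(x1) * nu(x1) = 3/4 * 5 = 15/4.
  x2: f(x2) * nu(x2) = 8 * 5/2 = 20.
  x3: f(x3) * nu(x3) = 7/3 * 3 = 7.
  x4: f(x4) * nu(x4) = 4 * 2 = 8.
Summing: mu(A) = 15/4 + 20 + 7 + 8 = 155/4.

155/4


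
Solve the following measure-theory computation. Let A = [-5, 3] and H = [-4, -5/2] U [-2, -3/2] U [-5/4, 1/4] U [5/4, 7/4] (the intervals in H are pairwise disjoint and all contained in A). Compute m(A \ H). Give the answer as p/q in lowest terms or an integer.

The ambient interval has length m(A) = 3 - (-5) = 8.
Since the holes are disjoint and sit inside A, by finite additivity
  m(H) = sum_i (b_i - a_i), and m(A \ H) = m(A) - m(H).
Computing the hole measures:
  m(H_1) = -5/2 - (-4) = 3/2.
  m(H_2) = -3/2 - (-2) = 1/2.
  m(H_3) = 1/4 - (-5/4) = 3/2.
  m(H_4) = 7/4 - 5/4 = 1/2.
Summed: m(H) = 3/2 + 1/2 + 3/2 + 1/2 = 4.
So m(A \ H) = 8 - 4 = 4.

4


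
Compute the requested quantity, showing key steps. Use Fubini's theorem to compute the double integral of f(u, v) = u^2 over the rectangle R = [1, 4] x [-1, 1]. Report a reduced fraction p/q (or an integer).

f(u, v) is a tensor product of a function of u and a function of v, and both factors are bounded continuous (hence Lebesgue integrable) on the rectangle, so Fubini's theorem applies:
  integral_R f d(m x m) = (integral_a1^b1 u^2 du) * (integral_a2^b2 1 dv).
Inner integral in u: integral_{1}^{4} u^2 du = (4^3 - 1^3)/3
  = 21.
Inner integral in v: integral_{-1}^{1} 1 dv = (1^1 - (-1)^1)/1
  = 2.
Product: (21) * (2) = 42.

42


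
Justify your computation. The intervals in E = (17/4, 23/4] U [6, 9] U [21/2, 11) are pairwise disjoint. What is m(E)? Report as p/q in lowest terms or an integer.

For pairwise disjoint intervals, m(union_i I_i) = sum_i m(I_i),
and m is invariant under swapping open/closed endpoints (single points have measure 0).
So m(E) = sum_i (b_i - a_i).
  I_1 has length 23/4 - 17/4 = 3/2.
  I_2 has length 9 - 6 = 3.
  I_3 has length 11 - 21/2 = 1/2.
Summing:
  m(E) = 3/2 + 3 + 1/2 = 5.

5


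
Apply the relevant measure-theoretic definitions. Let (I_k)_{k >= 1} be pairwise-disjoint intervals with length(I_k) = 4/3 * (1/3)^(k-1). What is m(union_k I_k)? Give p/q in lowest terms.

By countable additivity of the Lebesgue measure on pairwise disjoint measurable sets,
  m(union_{k >= 1} I_k) = sum_{k >= 1} m(I_k) = sum_{k >= 1} a * r^(k-1),
  with a = 4/3 and r = 1/3.
Since 0 < r = 1/3 < 1, the geometric series converges:
  sum_{k >= 1} a * r^(k-1) = a / (1 - r).
  = 4/3 / (1 - 1/3)
  = 4/3 / (2/3)
  = 2.

2


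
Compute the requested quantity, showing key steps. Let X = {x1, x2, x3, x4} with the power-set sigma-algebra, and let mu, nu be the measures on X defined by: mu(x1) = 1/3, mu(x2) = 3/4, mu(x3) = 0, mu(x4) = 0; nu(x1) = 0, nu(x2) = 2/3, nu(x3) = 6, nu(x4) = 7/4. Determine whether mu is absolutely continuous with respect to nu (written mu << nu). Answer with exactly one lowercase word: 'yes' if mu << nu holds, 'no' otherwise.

mu << nu means: every nu-null measurable set is also mu-null; equivalently, for every atom x, if nu({x}) = 0 then mu({x}) = 0.
Checking each atom:
  x1: nu = 0, mu = 1/3 > 0 -> violates mu << nu.
  x2: nu = 2/3 > 0 -> no constraint.
  x3: nu = 6 > 0 -> no constraint.
  x4: nu = 7/4 > 0 -> no constraint.
The atom(s) x1 violate the condition (nu = 0 but mu > 0). Therefore mu is NOT absolutely continuous w.r.t. nu.

no


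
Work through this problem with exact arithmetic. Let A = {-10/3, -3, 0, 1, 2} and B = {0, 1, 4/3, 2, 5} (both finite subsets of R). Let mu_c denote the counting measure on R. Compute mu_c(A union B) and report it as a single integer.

Counting measure on a finite set equals cardinality. By inclusion-exclusion, |A union B| = |A| + |B| - |A cap B|.
|A| = 5, |B| = 5, |A cap B| = 3.
So mu_c(A union B) = 5 + 5 - 3 = 7.

7


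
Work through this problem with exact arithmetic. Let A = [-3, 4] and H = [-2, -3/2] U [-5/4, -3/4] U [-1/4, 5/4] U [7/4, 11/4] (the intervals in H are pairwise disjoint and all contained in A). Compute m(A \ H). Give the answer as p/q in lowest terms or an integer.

The ambient interval has length m(A) = 4 - (-3) = 7.
Since the holes are disjoint and sit inside A, by finite additivity
  m(H) = sum_i (b_i - a_i), and m(A \ H) = m(A) - m(H).
Computing the hole measures:
  m(H_1) = -3/2 - (-2) = 1/2.
  m(H_2) = -3/4 - (-5/4) = 1/2.
  m(H_3) = 5/4 - (-1/4) = 3/2.
  m(H_4) = 11/4 - 7/4 = 1.
Summed: m(H) = 1/2 + 1/2 + 3/2 + 1 = 7/2.
So m(A \ H) = 7 - 7/2 = 7/2.

7/2


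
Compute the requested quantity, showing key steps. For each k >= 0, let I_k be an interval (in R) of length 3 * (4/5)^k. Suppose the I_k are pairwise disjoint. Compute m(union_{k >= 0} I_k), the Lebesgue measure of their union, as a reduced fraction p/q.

By countable additivity of the Lebesgue measure on pairwise disjoint measurable sets,
  m(union_{k >= 0} I_k) = sum_{k >= 0} m(I_k) = sum_{k >= 0} a * r^k,
  with a = 3 and r = 4/5.
Since 0 < r = 4/5 < 1, the geometric series converges:
  sum_{k >= 0} a * r^k = a / (1 - r).
  = 3 / (1 - 4/5)
  = 3 / (1/5)
  = 15.

15


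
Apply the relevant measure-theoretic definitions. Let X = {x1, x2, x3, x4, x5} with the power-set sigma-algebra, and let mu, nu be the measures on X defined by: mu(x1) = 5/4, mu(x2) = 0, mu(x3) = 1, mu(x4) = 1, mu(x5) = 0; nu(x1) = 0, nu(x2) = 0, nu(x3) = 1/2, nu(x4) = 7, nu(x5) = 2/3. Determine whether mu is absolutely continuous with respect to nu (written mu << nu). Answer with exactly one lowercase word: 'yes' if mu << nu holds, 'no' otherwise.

mu << nu means: every nu-null measurable set is also mu-null; equivalently, for every atom x, if nu({x}) = 0 then mu({x}) = 0.
Checking each atom:
  x1: nu = 0, mu = 5/4 > 0 -> violates mu << nu.
  x2: nu = 0, mu = 0 -> consistent with mu << nu.
  x3: nu = 1/2 > 0 -> no constraint.
  x4: nu = 7 > 0 -> no constraint.
  x5: nu = 2/3 > 0 -> no constraint.
The atom(s) x1 violate the condition (nu = 0 but mu > 0). Therefore mu is NOT absolutely continuous w.r.t. nu.

no


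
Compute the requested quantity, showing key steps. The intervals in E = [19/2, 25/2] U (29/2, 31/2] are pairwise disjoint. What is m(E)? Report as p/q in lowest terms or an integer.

For pairwise disjoint intervals, m(union_i I_i) = sum_i m(I_i),
and m is invariant under swapping open/closed endpoints (single points have measure 0).
So m(E) = sum_i (b_i - a_i).
  I_1 has length 25/2 - 19/2 = 3.
  I_2 has length 31/2 - 29/2 = 1.
Summing:
  m(E) = 3 + 1 = 4.

4


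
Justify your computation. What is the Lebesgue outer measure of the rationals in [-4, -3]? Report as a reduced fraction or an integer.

E = Q cap [-4, -3] is a subset of Q, which is countable. Enumerate Q = {q_1, q_2, ...}; for any eps > 0, cover q_k by the open interval (q_k - eps/2^(k+1), q_k + eps/2^(k+1)), of length eps/2^k. The total cover length is sum_{k>=1} eps/2^k = eps. Hence m*(E) <= m*(Q) <= eps for every eps > 0, and since outer measure is non-negative, m*(E) = 0.

0


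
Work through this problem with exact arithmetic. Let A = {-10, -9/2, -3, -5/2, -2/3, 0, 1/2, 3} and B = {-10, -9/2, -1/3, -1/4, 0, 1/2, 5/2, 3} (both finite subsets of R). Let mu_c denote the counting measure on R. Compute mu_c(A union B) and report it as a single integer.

Counting measure on a finite set equals cardinality. By inclusion-exclusion, |A union B| = |A| + |B| - |A cap B|.
|A| = 8, |B| = 8, |A cap B| = 5.
So mu_c(A union B) = 8 + 8 - 5 = 11.

11


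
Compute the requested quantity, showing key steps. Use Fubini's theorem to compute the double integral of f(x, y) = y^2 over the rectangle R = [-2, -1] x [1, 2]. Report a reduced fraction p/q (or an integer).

f(x, y) is a tensor product of a function of x and a function of y, and both factors are bounded continuous (hence Lebesgue integrable) on the rectangle, so Fubini's theorem applies:
  integral_R f d(m x m) = (integral_a1^b1 1 dx) * (integral_a2^b2 y^2 dy).
Inner integral in x: integral_{-2}^{-1} 1 dx = ((-1)^1 - (-2)^1)/1
  = 1.
Inner integral in y: integral_{1}^{2} y^2 dy = (2^3 - 1^3)/3
  = 7/3.
Product: (1) * (7/3) = 7/3.

7/3


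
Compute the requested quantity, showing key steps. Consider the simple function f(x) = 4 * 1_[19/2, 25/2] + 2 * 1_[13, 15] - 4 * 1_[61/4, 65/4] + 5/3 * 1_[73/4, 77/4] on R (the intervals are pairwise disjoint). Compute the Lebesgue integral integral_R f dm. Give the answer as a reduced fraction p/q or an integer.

For a simple function f = sum_i c_i * 1_{A_i} with disjoint A_i,
  integral f dm = sum_i c_i * m(A_i).
Lengths of the A_i:
  m(A_1) = 25/2 - 19/2 = 3.
  m(A_2) = 15 - 13 = 2.
  m(A_3) = 65/4 - 61/4 = 1.
  m(A_4) = 77/4 - 73/4 = 1.
Contributions c_i * m(A_i):
  (4) * (3) = 12.
  (2) * (2) = 4.
  (-4) * (1) = -4.
  (5/3) * (1) = 5/3.
Total: 12 + 4 - 4 + 5/3 = 41/3.

41/3


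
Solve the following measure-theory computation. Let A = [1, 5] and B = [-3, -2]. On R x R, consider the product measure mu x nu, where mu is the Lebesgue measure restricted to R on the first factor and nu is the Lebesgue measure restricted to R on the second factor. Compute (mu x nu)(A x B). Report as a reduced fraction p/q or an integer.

For a measurable rectangle A x B, the product measure satisfies
  (mu x nu)(A x B) = mu(A) * nu(B).
  mu(A) = 4.
  nu(B) = 1.
  (mu x nu)(A x B) = 4 * 1 = 4.

4


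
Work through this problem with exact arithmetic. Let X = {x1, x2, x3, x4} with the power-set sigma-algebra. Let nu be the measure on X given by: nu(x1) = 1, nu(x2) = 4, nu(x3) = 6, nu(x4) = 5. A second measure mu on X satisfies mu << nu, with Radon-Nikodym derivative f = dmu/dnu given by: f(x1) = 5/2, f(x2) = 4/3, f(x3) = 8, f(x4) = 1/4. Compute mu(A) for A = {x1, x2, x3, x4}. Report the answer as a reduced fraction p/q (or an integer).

By the defining property of the Radon-Nikodym derivative, for every measurable set A,
  mu(A) = integral_A f dnu.
Since nu is a discrete measure concentrated on the atoms of X, the integral over A reduces to the sum
  mu(A) = sum_{x in A} f(x) * nu({x}).
Computing each term:
  x1: f(x1) * nu(x1) = 5/2 * 1 = 5/2.
  x2: f(x2) * nu(x2) = 4/3 * 4 = 16/3.
  x3: f(x3) * nu(x3) = 8 * 6 = 48.
  x4: f(x4) * nu(x4) = 1/4 * 5 = 5/4.
Summing: mu(A) = 5/2 + 16/3 + 48 + 5/4 = 685/12.

685/12


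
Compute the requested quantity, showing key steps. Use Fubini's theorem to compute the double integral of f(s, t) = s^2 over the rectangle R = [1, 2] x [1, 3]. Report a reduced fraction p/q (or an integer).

f(s, t) is a tensor product of a function of s and a function of t, and both factors are bounded continuous (hence Lebesgue integrable) on the rectangle, so Fubini's theorem applies:
  integral_R f d(m x m) = (integral_a1^b1 s^2 ds) * (integral_a2^b2 1 dt).
Inner integral in s: integral_{1}^{2} s^2 ds = (2^3 - 1^3)/3
  = 7/3.
Inner integral in t: integral_{1}^{3} 1 dt = (3^1 - 1^1)/1
  = 2.
Product: (7/3) * (2) = 14/3.

14/3


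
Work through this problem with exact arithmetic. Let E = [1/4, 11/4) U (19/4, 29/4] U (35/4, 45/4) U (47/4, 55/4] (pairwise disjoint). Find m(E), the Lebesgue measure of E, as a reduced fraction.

For pairwise disjoint intervals, m(union_i I_i) = sum_i m(I_i),
and m is invariant under swapping open/closed endpoints (single points have measure 0).
So m(E) = sum_i (b_i - a_i).
  I_1 has length 11/4 - 1/4 = 5/2.
  I_2 has length 29/4 - 19/4 = 5/2.
  I_3 has length 45/4 - 35/4 = 5/2.
  I_4 has length 55/4 - 47/4 = 2.
Summing:
  m(E) = 5/2 + 5/2 + 5/2 + 2 = 19/2.

19/2


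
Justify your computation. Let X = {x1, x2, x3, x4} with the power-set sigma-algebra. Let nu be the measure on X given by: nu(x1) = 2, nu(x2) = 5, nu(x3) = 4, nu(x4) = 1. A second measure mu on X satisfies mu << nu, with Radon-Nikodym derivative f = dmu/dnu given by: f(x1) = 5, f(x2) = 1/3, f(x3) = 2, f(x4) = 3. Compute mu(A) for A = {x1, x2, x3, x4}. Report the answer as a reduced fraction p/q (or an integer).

By the defining property of the Radon-Nikodym derivative, for every measurable set A,
  mu(A) = integral_A f dnu.
Since nu is a discrete measure concentrated on the atoms of X, the integral over A reduces to the sum
  mu(A) = sum_{x in A} f(x) * nu({x}).
Computing each term:
  x1: f(x1) * nu(x1) = 5 * 2 = 10.
  x2: f(x2) * nu(x2) = 1/3 * 5 = 5/3.
  x3: f(x3) * nu(x3) = 2 * 4 = 8.
  x4: f(x4) * nu(x4) = 3 * 1 = 3.
Summing: mu(A) = 10 + 5/3 + 8 + 3 = 68/3.

68/3


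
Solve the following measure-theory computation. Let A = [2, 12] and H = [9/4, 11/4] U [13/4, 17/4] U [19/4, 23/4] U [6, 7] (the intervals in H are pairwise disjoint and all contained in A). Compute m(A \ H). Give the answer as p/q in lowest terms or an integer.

The ambient interval has length m(A) = 12 - 2 = 10.
Since the holes are disjoint and sit inside A, by finite additivity
  m(H) = sum_i (b_i - a_i), and m(A \ H) = m(A) - m(H).
Computing the hole measures:
  m(H_1) = 11/4 - 9/4 = 1/2.
  m(H_2) = 17/4 - 13/4 = 1.
  m(H_3) = 23/4 - 19/4 = 1.
  m(H_4) = 7 - 6 = 1.
Summed: m(H) = 1/2 + 1 + 1 + 1 = 7/2.
So m(A \ H) = 10 - 7/2 = 13/2.

13/2


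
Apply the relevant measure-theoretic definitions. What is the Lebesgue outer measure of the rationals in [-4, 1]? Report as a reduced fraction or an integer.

Q cap [-4, 1] is countable; list its elements as q_1, q_2, ... . Fix eps > 0 and cover the k-th point by an interval of length eps * 2^(-k). The cover has total length eps * sum_{k>=1} 2^(-k) = eps, so by definition of outer measure m*(Q cap [-4, 1]) <= eps. Since eps was arbitrary and m* >= 0, the outer measure is 0.

0


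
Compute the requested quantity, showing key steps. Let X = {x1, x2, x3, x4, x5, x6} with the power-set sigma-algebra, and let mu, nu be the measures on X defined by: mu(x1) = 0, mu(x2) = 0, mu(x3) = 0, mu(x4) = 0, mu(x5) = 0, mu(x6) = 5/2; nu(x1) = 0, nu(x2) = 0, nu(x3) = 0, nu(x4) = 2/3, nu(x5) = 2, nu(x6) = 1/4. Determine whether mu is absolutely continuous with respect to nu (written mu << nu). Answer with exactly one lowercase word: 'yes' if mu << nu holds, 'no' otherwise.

mu << nu means: every nu-null measurable set is also mu-null; equivalently, for every atom x, if nu({x}) = 0 then mu({x}) = 0.
Checking each atom:
  x1: nu = 0, mu = 0 -> consistent with mu << nu.
  x2: nu = 0, mu = 0 -> consistent with mu << nu.
  x3: nu = 0, mu = 0 -> consistent with mu << nu.
  x4: nu = 2/3 > 0 -> no constraint.
  x5: nu = 2 > 0 -> no constraint.
  x6: nu = 1/4 > 0 -> no constraint.
No atom violates the condition. Therefore mu << nu.

yes


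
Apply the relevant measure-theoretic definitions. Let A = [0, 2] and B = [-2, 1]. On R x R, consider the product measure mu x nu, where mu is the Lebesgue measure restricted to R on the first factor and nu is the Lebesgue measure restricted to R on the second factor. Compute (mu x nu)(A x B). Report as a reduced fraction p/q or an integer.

For a measurable rectangle A x B, the product measure satisfies
  (mu x nu)(A x B) = mu(A) * nu(B).
  mu(A) = 2.
  nu(B) = 3.
  (mu x nu)(A x B) = 2 * 3 = 6.

6


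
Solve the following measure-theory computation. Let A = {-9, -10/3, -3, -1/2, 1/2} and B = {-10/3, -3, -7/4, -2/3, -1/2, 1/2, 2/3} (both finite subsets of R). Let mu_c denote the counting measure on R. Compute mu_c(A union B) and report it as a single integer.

Counting measure on a finite set equals cardinality. By inclusion-exclusion, |A union B| = |A| + |B| - |A cap B|.
|A| = 5, |B| = 7, |A cap B| = 4.
So mu_c(A union B) = 5 + 7 - 4 = 8.

8


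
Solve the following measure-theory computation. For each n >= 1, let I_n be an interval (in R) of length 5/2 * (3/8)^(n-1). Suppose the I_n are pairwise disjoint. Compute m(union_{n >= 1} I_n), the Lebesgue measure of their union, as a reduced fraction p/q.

By countable additivity of the Lebesgue measure on pairwise disjoint measurable sets,
  m(union_{n >= 1} I_n) = sum_{n >= 1} m(I_n) = sum_{n >= 1} a * r^(n-1),
  with a = 5/2 and r = 3/8.
Since 0 < r = 3/8 < 1, the geometric series converges:
  sum_{n >= 1} a * r^(n-1) = a / (1 - r).
  = 5/2 / (1 - 3/8)
  = 5/2 / (5/8)
  = 4.

4


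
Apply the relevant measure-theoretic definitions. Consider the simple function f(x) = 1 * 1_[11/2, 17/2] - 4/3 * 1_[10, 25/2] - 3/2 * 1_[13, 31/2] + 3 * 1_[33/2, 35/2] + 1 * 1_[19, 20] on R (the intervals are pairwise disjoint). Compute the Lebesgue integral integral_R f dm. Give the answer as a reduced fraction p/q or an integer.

For a simple function f = sum_i c_i * 1_{A_i} with disjoint A_i,
  integral f dm = sum_i c_i * m(A_i).
Lengths of the A_i:
  m(A_1) = 17/2 - 11/2 = 3.
  m(A_2) = 25/2 - 10 = 5/2.
  m(A_3) = 31/2 - 13 = 5/2.
  m(A_4) = 35/2 - 33/2 = 1.
  m(A_5) = 20 - 19 = 1.
Contributions c_i * m(A_i):
  (1) * (3) = 3.
  (-4/3) * (5/2) = -10/3.
  (-3/2) * (5/2) = -15/4.
  (3) * (1) = 3.
  (1) * (1) = 1.
Total: 3 - 10/3 - 15/4 + 3 + 1 = -1/12.

-1/12


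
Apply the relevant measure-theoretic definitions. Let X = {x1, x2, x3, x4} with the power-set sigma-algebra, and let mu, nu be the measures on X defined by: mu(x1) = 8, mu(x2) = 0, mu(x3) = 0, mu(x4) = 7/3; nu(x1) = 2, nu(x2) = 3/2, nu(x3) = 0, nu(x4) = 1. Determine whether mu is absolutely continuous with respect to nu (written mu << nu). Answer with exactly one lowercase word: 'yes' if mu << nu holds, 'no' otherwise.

mu << nu means: every nu-null measurable set is also mu-null; equivalently, for every atom x, if nu({x}) = 0 then mu({x}) = 0.
Checking each atom:
  x1: nu = 2 > 0 -> no constraint.
  x2: nu = 3/2 > 0 -> no constraint.
  x3: nu = 0, mu = 0 -> consistent with mu << nu.
  x4: nu = 1 > 0 -> no constraint.
No atom violates the condition. Therefore mu << nu.

yes


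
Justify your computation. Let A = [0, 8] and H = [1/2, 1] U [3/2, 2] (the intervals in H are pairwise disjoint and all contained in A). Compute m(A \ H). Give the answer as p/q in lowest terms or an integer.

The ambient interval has length m(A) = 8 - 0 = 8.
Since the holes are disjoint and sit inside A, by finite additivity
  m(H) = sum_i (b_i - a_i), and m(A \ H) = m(A) - m(H).
Computing the hole measures:
  m(H_1) = 1 - 1/2 = 1/2.
  m(H_2) = 2 - 3/2 = 1/2.
Summed: m(H) = 1/2 + 1/2 = 1.
So m(A \ H) = 8 - 1 = 7.

7


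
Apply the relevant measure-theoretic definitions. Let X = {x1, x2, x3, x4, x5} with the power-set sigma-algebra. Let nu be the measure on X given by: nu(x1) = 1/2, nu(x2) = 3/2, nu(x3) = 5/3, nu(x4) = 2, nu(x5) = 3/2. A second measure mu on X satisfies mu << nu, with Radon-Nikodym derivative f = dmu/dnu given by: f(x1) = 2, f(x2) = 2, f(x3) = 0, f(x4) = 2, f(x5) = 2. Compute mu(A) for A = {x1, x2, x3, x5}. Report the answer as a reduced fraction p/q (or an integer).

By the defining property of the Radon-Nikodym derivative, for every measurable set A,
  mu(A) = integral_A f dnu.
Since nu is a discrete measure concentrated on the atoms of X, the integral over A reduces to the sum
  mu(A) = sum_{x in A} f(x) * nu({x}).
Computing each term:
  x1: f(x1) * nu(x1) = 2 * 1/2 = 1.
  x2: f(x2) * nu(x2) = 2 * 3/2 = 3.
  x3: f(x3) * nu(x3) = 0 * 5/3 = 0.
  x5: f(x5) * nu(x5) = 2 * 3/2 = 3.
Summing: mu(A) = 1 + 3 + 0 + 3 = 7.

7


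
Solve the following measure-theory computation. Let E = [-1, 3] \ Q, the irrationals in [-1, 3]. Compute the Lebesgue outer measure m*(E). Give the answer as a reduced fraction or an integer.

The interval I = [-1, 3] has m(I) = 3 - (-1) = 4 (endpoints are measure-zero, so open/closed/half-open agree). Write I = (I cap Q) u (I \ Q). The rationals in I are countable, so m*(I cap Q) = 0 (cover each rational by intervals whose total length is arbitrarily small). By countable subadditivity m*(I) <= m*(I cap Q) + m*(I \ Q), hence m*(I \ Q) >= m(I) = 4. The reverse inequality m*(I \ Q) <= m*(I) = 4 is trivial since (I \ Q) is a subset of I. Therefore m*(I \ Q) = 4.

4


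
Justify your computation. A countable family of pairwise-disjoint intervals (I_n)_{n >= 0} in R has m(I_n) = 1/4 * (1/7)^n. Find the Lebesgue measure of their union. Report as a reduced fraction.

By countable additivity of the Lebesgue measure on pairwise disjoint measurable sets,
  m(union_{n >= 0} I_n) = sum_{n >= 0} m(I_n) = sum_{n >= 0} a * r^n,
  with a = 1/4 and r = 1/7.
Since 0 < r = 1/7 < 1, the geometric series converges:
  sum_{n >= 0} a * r^n = a / (1 - r).
  = 1/4 / (1 - 1/7)
  = 1/4 / (6/7)
  = 7/24.

7/24


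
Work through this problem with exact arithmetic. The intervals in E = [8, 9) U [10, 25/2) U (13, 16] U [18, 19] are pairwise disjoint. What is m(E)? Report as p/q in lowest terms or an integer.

For pairwise disjoint intervals, m(union_i I_i) = sum_i m(I_i),
and m is invariant under swapping open/closed endpoints (single points have measure 0).
So m(E) = sum_i (b_i - a_i).
  I_1 has length 9 - 8 = 1.
  I_2 has length 25/2 - 10 = 5/2.
  I_3 has length 16 - 13 = 3.
  I_4 has length 19 - 18 = 1.
Summing:
  m(E) = 1 + 5/2 + 3 + 1 = 15/2.

15/2


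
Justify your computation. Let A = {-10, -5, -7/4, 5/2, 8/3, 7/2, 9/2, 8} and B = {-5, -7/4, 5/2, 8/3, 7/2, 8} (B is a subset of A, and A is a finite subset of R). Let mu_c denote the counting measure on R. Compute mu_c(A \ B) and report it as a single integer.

Counting measure assigns mu_c(E) = |E| (number of elements) when E is finite. For B subset A, A \ B is the set of elements of A not in B, so |A \ B| = |A| - |B|.
|A| = 8, |B| = 6, so mu_c(A \ B) = 8 - 6 = 2.

2


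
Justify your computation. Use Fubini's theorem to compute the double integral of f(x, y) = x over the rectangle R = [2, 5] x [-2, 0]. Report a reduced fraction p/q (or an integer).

f(x, y) is a tensor product of a function of x and a function of y, and both factors are bounded continuous (hence Lebesgue integrable) on the rectangle, so Fubini's theorem applies:
  integral_R f d(m x m) = (integral_a1^b1 x dx) * (integral_a2^b2 1 dy).
Inner integral in x: integral_{2}^{5} x dx = (5^2 - 2^2)/2
  = 21/2.
Inner integral in y: integral_{-2}^{0} 1 dy = (0^1 - (-2)^1)/1
  = 2.
Product: (21/2) * (2) = 21.

21


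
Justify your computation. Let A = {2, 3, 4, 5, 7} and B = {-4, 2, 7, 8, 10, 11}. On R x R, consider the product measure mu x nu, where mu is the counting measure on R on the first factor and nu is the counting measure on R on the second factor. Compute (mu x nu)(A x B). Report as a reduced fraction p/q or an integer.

For a measurable rectangle A x B, the product measure satisfies
  (mu x nu)(A x B) = mu(A) * nu(B).
  mu(A) = 5.
  nu(B) = 6.
  (mu x nu)(A x B) = 5 * 6 = 30.

30


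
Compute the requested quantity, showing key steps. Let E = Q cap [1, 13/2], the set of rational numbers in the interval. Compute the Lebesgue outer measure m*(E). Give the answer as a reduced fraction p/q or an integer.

E = Q cap [1, 13/2] is a subset of Q, which is countable. Enumerate Q = {q_1, q_2, ...}; for any eps > 0, cover q_k by the open interval (q_k - eps/2^(k+1), q_k + eps/2^(k+1)), of length eps/2^k. The total cover length is sum_{k>=1} eps/2^k = eps. Hence m*(E) <= m*(Q) <= eps for every eps > 0, and since outer measure is non-negative, m*(E) = 0.

0


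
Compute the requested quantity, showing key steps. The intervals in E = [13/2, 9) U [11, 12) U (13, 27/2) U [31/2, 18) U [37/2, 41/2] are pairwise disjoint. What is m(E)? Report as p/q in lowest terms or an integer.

For pairwise disjoint intervals, m(union_i I_i) = sum_i m(I_i),
and m is invariant under swapping open/closed endpoints (single points have measure 0).
So m(E) = sum_i (b_i - a_i).
  I_1 has length 9 - 13/2 = 5/2.
  I_2 has length 12 - 11 = 1.
  I_3 has length 27/2 - 13 = 1/2.
  I_4 has length 18 - 31/2 = 5/2.
  I_5 has length 41/2 - 37/2 = 2.
Summing:
  m(E) = 5/2 + 1 + 1/2 + 5/2 + 2 = 17/2.

17/2


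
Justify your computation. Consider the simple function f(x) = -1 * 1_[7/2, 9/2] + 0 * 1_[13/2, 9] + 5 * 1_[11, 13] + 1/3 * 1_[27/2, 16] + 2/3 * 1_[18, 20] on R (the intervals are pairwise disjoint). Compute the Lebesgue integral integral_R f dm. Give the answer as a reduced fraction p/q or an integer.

For a simple function f = sum_i c_i * 1_{A_i} with disjoint A_i,
  integral f dm = sum_i c_i * m(A_i).
Lengths of the A_i:
  m(A_1) = 9/2 - 7/2 = 1.
  m(A_2) = 9 - 13/2 = 5/2.
  m(A_3) = 13 - 11 = 2.
  m(A_4) = 16 - 27/2 = 5/2.
  m(A_5) = 20 - 18 = 2.
Contributions c_i * m(A_i):
  (-1) * (1) = -1.
  (0) * (5/2) = 0.
  (5) * (2) = 10.
  (1/3) * (5/2) = 5/6.
  (2/3) * (2) = 4/3.
Total: -1 + 0 + 10 + 5/6 + 4/3 = 67/6.

67/6


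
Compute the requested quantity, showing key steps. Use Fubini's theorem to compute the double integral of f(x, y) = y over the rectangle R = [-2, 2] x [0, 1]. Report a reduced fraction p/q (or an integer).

f(x, y) is a tensor product of a function of x and a function of y, and both factors are bounded continuous (hence Lebesgue integrable) on the rectangle, so Fubini's theorem applies:
  integral_R f d(m x m) = (integral_a1^b1 1 dx) * (integral_a2^b2 y dy).
Inner integral in x: integral_{-2}^{2} 1 dx = (2^1 - (-2)^1)/1
  = 4.
Inner integral in y: integral_{0}^{1} y dy = (1^2 - 0^2)/2
  = 1/2.
Product: (4) * (1/2) = 2.

2


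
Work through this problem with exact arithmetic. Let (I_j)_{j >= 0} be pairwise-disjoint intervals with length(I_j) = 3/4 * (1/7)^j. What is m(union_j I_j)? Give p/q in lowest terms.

By countable additivity of the Lebesgue measure on pairwise disjoint measurable sets,
  m(union_{j >= 0} I_j) = sum_{j >= 0} m(I_j) = sum_{j >= 0} a * r^j,
  with a = 3/4 and r = 1/7.
Since 0 < r = 1/7 < 1, the geometric series converges:
  sum_{j >= 0} a * r^j = a / (1 - r).
  = 3/4 / (1 - 1/7)
  = 3/4 / (6/7)
  = 7/8.

7/8


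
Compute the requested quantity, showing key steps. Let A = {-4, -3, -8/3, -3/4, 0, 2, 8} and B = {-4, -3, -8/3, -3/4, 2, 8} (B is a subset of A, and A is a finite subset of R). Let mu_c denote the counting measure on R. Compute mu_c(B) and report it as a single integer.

Counting measure assigns mu_c(E) = |E| (number of elements) when E is finite.
B has 6 element(s), so mu_c(B) = 6.

6


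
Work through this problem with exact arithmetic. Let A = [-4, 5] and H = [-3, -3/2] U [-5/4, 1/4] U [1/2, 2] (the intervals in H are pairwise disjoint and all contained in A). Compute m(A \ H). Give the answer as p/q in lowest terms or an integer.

The ambient interval has length m(A) = 5 - (-4) = 9.
Since the holes are disjoint and sit inside A, by finite additivity
  m(H) = sum_i (b_i - a_i), and m(A \ H) = m(A) - m(H).
Computing the hole measures:
  m(H_1) = -3/2 - (-3) = 3/2.
  m(H_2) = 1/4 - (-5/4) = 3/2.
  m(H_3) = 2 - 1/2 = 3/2.
Summed: m(H) = 3/2 + 3/2 + 3/2 = 9/2.
So m(A \ H) = 9 - 9/2 = 9/2.

9/2


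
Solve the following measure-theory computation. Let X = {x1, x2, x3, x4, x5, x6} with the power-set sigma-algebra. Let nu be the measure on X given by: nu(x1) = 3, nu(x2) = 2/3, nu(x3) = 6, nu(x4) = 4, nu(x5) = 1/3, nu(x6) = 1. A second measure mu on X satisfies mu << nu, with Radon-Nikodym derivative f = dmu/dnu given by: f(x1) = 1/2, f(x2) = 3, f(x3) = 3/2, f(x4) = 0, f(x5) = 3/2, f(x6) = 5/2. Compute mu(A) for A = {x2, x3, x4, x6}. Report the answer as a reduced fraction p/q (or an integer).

By the defining property of the Radon-Nikodym derivative, for every measurable set A,
  mu(A) = integral_A f dnu.
Since nu is a discrete measure concentrated on the atoms of X, the integral over A reduces to the sum
  mu(A) = sum_{x in A} f(x) * nu({x}).
Computing each term:
  x2: f(x2) * nu(x2) = 3 * 2/3 = 2.
  x3: f(x3) * nu(x3) = 3/2 * 6 = 9.
  x4: f(x4) * nu(x4) = 0 * 4 = 0.
  x6: f(x6) * nu(x6) = 5/2 * 1 = 5/2.
Summing: mu(A) = 2 + 9 + 0 + 5/2 = 27/2.

27/2


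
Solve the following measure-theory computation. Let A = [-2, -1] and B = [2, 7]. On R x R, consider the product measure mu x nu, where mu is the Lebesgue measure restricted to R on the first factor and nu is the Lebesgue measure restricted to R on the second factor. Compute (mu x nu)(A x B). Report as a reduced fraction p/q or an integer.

For a measurable rectangle A x B, the product measure satisfies
  (mu x nu)(A x B) = mu(A) * nu(B).
  mu(A) = 1.
  nu(B) = 5.
  (mu x nu)(A x B) = 1 * 5 = 5.

5


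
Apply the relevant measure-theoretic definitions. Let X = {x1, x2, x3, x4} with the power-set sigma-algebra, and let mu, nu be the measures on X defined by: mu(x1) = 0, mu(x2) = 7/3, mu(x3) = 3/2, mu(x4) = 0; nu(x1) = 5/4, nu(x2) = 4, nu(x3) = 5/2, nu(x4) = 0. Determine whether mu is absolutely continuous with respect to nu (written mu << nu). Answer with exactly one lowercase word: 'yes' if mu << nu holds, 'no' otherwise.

mu << nu means: every nu-null measurable set is also mu-null; equivalently, for every atom x, if nu({x}) = 0 then mu({x}) = 0.
Checking each atom:
  x1: nu = 5/4 > 0 -> no constraint.
  x2: nu = 4 > 0 -> no constraint.
  x3: nu = 5/2 > 0 -> no constraint.
  x4: nu = 0, mu = 0 -> consistent with mu << nu.
No atom violates the condition. Therefore mu << nu.

yes


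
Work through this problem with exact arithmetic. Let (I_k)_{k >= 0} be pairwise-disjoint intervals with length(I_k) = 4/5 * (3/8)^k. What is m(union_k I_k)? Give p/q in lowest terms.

By countable additivity of the Lebesgue measure on pairwise disjoint measurable sets,
  m(union_{k >= 0} I_k) = sum_{k >= 0} m(I_k) = sum_{k >= 0} a * r^k,
  with a = 4/5 and r = 3/8.
Since 0 < r = 3/8 < 1, the geometric series converges:
  sum_{k >= 0} a * r^k = a / (1 - r).
  = 4/5 / (1 - 3/8)
  = 4/5 / (5/8)
  = 32/25.

32/25


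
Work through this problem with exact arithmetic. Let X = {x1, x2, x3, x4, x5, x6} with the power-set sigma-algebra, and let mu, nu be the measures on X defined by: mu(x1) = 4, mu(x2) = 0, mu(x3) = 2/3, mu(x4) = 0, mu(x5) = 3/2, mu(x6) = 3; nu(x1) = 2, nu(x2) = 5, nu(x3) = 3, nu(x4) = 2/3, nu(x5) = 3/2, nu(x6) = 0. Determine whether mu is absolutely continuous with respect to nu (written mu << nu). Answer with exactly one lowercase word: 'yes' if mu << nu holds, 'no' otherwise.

mu << nu means: every nu-null measurable set is also mu-null; equivalently, for every atom x, if nu({x}) = 0 then mu({x}) = 0.
Checking each atom:
  x1: nu = 2 > 0 -> no constraint.
  x2: nu = 5 > 0 -> no constraint.
  x3: nu = 3 > 0 -> no constraint.
  x4: nu = 2/3 > 0 -> no constraint.
  x5: nu = 3/2 > 0 -> no constraint.
  x6: nu = 0, mu = 3 > 0 -> violates mu << nu.
The atom(s) x6 violate the condition (nu = 0 but mu > 0). Therefore mu is NOT absolutely continuous w.r.t. nu.

no


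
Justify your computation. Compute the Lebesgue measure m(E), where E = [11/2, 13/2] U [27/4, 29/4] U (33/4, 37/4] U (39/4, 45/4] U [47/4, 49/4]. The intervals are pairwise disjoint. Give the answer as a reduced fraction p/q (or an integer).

For pairwise disjoint intervals, m(union_i I_i) = sum_i m(I_i),
and m is invariant under swapping open/closed endpoints (single points have measure 0).
So m(E) = sum_i (b_i - a_i).
  I_1 has length 13/2 - 11/2 = 1.
  I_2 has length 29/4 - 27/4 = 1/2.
  I_3 has length 37/4 - 33/4 = 1.
  I_4 has length 45/4 - 39/4 = 3/2.
  I_5 has length 49/4 - 47/4 = 1/2.
Summing:
  m(E) = 1 + 1/2 + 1 + 3/2 + 1/2 = 9/2.

9/2


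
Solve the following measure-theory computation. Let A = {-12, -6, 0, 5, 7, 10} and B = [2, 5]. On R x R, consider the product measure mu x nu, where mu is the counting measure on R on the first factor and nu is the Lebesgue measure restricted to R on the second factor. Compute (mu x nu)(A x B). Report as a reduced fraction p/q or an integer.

For a measurable rectangle A x B, the product measure satisfies
  (mu x nu)(A x B) = mu(A) * nu(B).
  mu(A) = 6.
  nu(B) = 3.
  (mu x nu)(A x B) = 6 * 3 = 18.

18


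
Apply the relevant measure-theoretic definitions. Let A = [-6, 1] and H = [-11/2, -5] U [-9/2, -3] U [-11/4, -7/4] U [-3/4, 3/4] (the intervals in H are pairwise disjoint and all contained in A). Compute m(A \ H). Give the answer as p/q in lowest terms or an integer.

The ambient interval has length m(A) = 1 - (-6) = 7.
Since the holes are disjoint and sit inside A, by finite additivity
  m(H) = sum_i (b_i - a_i), and m(A \ H) = m(A) - m(H).
Computing the hole measures:
  m(H_1) = -5 - (-11/2) = 1/2.
  m(H_2) = -3 - (-9/2) = 3/2.
  m(H_3) = -7/4 - (-11/4) = 1.
  m(H_4) = 3/4 - (-3/4) = 3/2.
Summed: m(H) = 1/2 + 3/2 + 1 + 3/2 = 9/2.
So m(A \ H) = 7 - 9/2 = 5/2.

5/2


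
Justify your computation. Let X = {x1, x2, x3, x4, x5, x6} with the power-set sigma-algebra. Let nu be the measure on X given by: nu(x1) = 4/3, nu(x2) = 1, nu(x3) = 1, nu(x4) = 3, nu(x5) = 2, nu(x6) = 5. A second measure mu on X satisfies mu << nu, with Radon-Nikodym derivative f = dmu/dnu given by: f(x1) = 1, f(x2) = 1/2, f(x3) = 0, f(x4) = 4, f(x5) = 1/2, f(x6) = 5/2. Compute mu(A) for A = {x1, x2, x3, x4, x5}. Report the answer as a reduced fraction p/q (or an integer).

By the defining property of the Radon-Nikodym derivative, for every measurable set A,
  mu(A) = integral_A f dnu.
Since nu is a discrete measure concentrated on the atoms of X, the integral over A reduces to the sum
  mu(A) = sum_{x in A} f(x) * nu({x}).
Computing each term:
  x1: f(x1) * nu(x1) = 1 * 4/3 = 4/3.
  x2: f(x2) * nu(x2) = 1/2 * 1 = 1/2.
  x3: f(x3) * nu(x3) = 0 * 1 = 0.
  x4: f(x4) * nu(x4) = 4 * 3 = 12.
  x5: f(x5) * nu(x5) = 1/2 * 2 = 1.
Summing: mu(A) = 4/3 + 1/2 + 0 + 12 + 1 = 89/6.

89/6


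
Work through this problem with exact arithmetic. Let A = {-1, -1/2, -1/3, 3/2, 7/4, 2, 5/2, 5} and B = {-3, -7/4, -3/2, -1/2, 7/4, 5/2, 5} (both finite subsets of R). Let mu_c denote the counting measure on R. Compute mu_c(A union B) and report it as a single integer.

Counting measure on a finite set equals cardinality. By inclusion-exclusion, |A union B| = |A| + |B| - |A cap B|.
|A| = 8, |B| = 7, |A cap B| = 4.
So mu_c(A union B) = 8 + 7 - 4 = 11.

11


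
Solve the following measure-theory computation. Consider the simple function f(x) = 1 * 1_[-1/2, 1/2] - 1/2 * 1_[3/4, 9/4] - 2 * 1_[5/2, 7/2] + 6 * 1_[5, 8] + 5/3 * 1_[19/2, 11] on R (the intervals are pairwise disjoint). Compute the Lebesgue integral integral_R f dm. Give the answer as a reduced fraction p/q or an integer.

For a simple function f = sum_i c_i * 1_{A_i} with disjoint A_i,
  integral f dm = sum_i c_i * m(A_i).
Lengths of the A_i:
  m(A_1) = 1/2 - (-1/2) = 1.
  m(A_2) = 9/4 - 3/4 = 3/2.
  m(A_3) = 7/2 - 5/2 = 1.
  m(A_4) = 8 - 5 = 3.
  m(A_5) = 11 - 19/2 = 3/2.
Contributions c_i * m(A_i):
  (1) * (1) = 1.
  (-1/2) * (3/2) = -3/4.
  (-2) * (1) = -2.
  (6) * (3) = 18.
  (5/3) * (3/2) = 5/2.
Total: 1 - 3/4 - 2 + 18 + 5/2 = 75/4.

75/4


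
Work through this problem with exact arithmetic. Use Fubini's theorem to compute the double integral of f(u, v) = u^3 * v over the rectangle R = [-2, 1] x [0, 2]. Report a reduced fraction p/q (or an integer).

f(u, v) is a tensor product of a function of u and a function of v, and both factors are bounded continuous (hence Lebesgue integrable) on the rectangle, so Fubini's theorem applies:
  integral_R f d(m x m) = (integral_a1^b1 u^3 du) * (integral_a2^b2 v dv).
Inner integral in u: integral_{-2}^{1} u^3 du = (1^4 - (-2)^4)/4
  = -15/4.
Inner integral in v: integral_{0}^{2} v dv = (2^2 - 0^2)/2
  = 2.
Product: (-15/4) * (2) = -15/2.

-15/2


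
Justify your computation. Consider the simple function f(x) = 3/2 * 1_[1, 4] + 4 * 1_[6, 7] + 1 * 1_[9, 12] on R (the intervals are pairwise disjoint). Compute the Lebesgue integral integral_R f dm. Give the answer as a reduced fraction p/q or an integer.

For a simple function f = sum_i c_i * 1_{A_i} with disjoint A_i,
  integral f dm = sum_i c_i * m(A_i).
Lengths of the A_i:
  m(A_1) = 4 - 1 = 3.
  m(A_2) = 7 - 6 = 1.
  m(A_3) = 12 - 9 = 3.
Contributions c_i * m(A_i):
  (3/2) * (3) = 9/2.
  (4) * (1) = 4.
  (1) * (3) = 3.
Total: 9/2 + 4 + 3 = 23/2.

23/2
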